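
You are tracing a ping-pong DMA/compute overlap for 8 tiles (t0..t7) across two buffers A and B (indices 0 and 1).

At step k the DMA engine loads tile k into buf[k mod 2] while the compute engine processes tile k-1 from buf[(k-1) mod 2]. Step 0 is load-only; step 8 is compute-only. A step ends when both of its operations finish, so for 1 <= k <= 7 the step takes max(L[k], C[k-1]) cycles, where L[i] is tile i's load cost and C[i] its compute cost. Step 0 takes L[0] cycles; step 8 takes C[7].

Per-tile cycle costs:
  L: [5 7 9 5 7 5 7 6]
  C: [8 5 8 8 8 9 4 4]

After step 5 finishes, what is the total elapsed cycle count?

end_cycle[5] = 46

[0] DMA t0→A (5c) ∥ CU idle ⇒ 5c, clock 5
[1] DMA t1→B (7c) ∥ CU A:t0 (8c) ⇒ 8c, clock 13
[2] DMA t2→A (9c) ∥ CU B:t1 (5c) ⇒ 9c, clock 22
[3] DMA t3→B (5c) ∥ CU A:t2 (8c) ⇒ 8c, clock 30
[4] DMA t4→A (7c) ∥ CU B:t3 (8c) ⇒ 8c, clock 38
[5] DMA t5→B (5c) ∥ CU A:t4 (8c) ⇒ 8c, clock 46
[6] DMA t6→A (7c) ∥ CU B:t5 (9c) ⇒ 9c, clock 55
[7] DMA t7→B (6c) ∥ CU A:t6 (4c) ⇒ 6c, clock 61
[8] DMA idle ∥ CU B:t7 (4c) ⇒ 4c, clock 65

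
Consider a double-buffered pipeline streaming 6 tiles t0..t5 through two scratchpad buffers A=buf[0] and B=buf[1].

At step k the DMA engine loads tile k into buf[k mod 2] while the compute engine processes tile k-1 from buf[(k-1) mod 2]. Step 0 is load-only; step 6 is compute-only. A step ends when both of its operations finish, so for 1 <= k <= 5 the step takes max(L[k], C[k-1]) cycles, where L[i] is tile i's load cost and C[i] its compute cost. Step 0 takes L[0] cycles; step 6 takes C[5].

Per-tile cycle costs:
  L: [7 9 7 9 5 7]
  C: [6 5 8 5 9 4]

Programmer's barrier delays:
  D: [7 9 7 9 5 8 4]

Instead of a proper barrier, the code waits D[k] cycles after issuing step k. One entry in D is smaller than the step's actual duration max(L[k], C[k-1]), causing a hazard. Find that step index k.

step 0: need L[0]=7 = 7; D[0]=7 ok
step 1: need max(L[1]=9,C[0]=6) = 9; D[1]=9 ok
step 2: need max(L[2]=7,C[1]=5) = 7; D[2]=7 ok
step 3: need max(L[3]=9,C[2]=8) = 9; D[3]=9 ok
step 4: need max(L[4]=5,C[3]=5) = 5; D[4]=5 ok
step 5: need max(L[5]=7,C[4]=9) = 9; D[5]=8 SHORT
step 6: need C[5]=4 = 4; D[6]=4 ok

hazard at step 5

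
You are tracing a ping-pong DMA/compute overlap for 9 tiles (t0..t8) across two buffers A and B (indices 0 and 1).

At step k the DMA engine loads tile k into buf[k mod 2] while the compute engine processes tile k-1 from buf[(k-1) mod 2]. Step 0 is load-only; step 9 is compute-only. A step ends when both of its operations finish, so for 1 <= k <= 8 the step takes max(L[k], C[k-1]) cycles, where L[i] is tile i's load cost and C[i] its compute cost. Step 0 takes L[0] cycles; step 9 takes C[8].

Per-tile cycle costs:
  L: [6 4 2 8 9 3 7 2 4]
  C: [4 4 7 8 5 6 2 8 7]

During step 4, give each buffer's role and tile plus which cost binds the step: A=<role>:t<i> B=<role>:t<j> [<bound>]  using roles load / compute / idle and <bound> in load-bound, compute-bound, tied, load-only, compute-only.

step 4: A=load:t4 B=compute:t3 [load-bound]

step 0: L[0]=6 → dur=6, Σ=6 | A=load:t0 B=idle [load-only]
step 1: L[1]=4 C[0]=4 → dur=4, Σ=10 | A=compute:t0 B=load:t1 [tied]
step 2: L[2]=2 C[1]=4 → dur=4, Σ=14 | A=load:t2 B=compute:t1 [compute-bound]
step 3: L[3]=8 C[2]=7 → dur=8, Σ=22 | A=compute:t2 B=load:t3 [load-bound]
step 4: L[4]=9 C[3]=8 → dur=9, Σ=31 | A=load:t4 B=compute:t3 [load-bound]
step 5: L[5]=3 C[4]=5 → dur=5, Σ=36 | A=compute:t4 B=load:t5 [compute-bound]
step 6: L[6]=7 C[5]=6 → dur=7, Σ=43 | A=load:t6 B=compute:t5 [load-bound]
step 7: L[7]=2 C[6]=2 → dur=2, Σ=45 | A=compute:t6 B=load:t7 [tied]
step 8: L[8]=4 C[7]=8 → dur=8, Σ=53 | A=load:t8 B=compute:t7 [compute-bound]
step 9: C[8]=7 → dur=7, Σ=60 | A=compute:t8 B=idle [compute-only]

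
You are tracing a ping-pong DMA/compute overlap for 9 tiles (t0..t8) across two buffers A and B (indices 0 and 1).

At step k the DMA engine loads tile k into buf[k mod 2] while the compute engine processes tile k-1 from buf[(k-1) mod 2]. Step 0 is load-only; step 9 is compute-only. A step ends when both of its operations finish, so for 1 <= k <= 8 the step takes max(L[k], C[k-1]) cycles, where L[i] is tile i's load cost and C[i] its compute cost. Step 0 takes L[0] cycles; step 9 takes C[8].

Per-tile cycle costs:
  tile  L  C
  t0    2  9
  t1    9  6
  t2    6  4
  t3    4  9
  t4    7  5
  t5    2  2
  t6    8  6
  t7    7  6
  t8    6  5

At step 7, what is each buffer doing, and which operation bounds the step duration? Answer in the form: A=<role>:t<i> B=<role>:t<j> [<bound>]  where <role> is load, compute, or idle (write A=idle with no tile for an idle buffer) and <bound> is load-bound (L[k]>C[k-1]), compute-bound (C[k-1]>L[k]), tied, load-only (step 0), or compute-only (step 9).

step 0: L[0]=2 → dur=2, Σ=2 | A=load:t0 B=idle [load-only]
step 1: L[1]=9 C[0]=9 → dur=9, Σ=11 | A=compute:t0 B=load:t1 [tied]
step 2: L[2]=6 C[1]=6 → dur=6, Σ=17 | A=load:t2 B=compute:t1 [tied]
step 3: L[3]=4 C[2]=4 → dur=4, Σ=21 | A=compute:t2 B=load:t3 [tied]
step 4: L[4]=7 C[3]=9 → dur=9, Σ=30 | A=load:t4 B=compute:t3 [compute-bound]
step 5: L[5]=2 C[4]=5 → dur=5, Σ=35 | A=compute:t4 B=load:t5 [compute-bound]
step 6: L[6]=8 C[5]=2 → dur=8, Σ=43 | A=load:t6 B=compute:t5 [load-bound]
step 7: L[7]=7 C[6]=6 → dur=7, Σ=50 | A=compute:t6 B=load:t7 [load-bound]
step 8: L[8]=6 C[7]=6 → dur=6, Σ=56 | A=load:t8 B=compute:t7 [tied]
step 9: C[8]=5 → dur=5, Σ=61 | A=compute:t8 B=idle [compute-only]

step 7: A=compute:t6 B=load:t7 [load-bound]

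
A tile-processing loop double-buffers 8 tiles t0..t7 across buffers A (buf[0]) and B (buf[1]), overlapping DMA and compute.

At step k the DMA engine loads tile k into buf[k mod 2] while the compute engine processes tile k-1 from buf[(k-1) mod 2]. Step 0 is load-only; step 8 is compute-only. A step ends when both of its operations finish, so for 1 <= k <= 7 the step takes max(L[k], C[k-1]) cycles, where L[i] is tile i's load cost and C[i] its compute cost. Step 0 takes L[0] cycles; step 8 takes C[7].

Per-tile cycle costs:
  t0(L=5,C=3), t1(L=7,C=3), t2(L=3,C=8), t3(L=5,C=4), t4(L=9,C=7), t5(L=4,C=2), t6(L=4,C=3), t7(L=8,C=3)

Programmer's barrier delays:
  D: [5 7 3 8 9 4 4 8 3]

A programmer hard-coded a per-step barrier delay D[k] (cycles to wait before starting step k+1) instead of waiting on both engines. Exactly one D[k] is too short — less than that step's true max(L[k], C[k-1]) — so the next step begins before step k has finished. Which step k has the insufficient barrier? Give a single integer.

hazard at step 5

k=0 barrier L[0]=5→5c, D[0]=5 ok
k=1 barrier max(L[1]=7,C[0]=3)→7c, D[1]=7 ok
k=2 barrier max(L[2]=3,C[1]=3)→3c, D[2]=3 ok
k=3 barrier max(L[3]=5,C[2]=8)→8c, D[3]=8 ok
k=4 barrier max(L[4]=9,C[3]=4)→9c, D[4]=9 ok
k=5 barrier max(L[5]=4,C[4]=7)→7c, D[5]=4 SHORT
k=6 barrier max(L[6]=4,C[5]=2)→4c, D[6]=4 ok
k=7 barrier max(L[7]=8,C[6]=3)→8c, D[7]=8 ok
k=8 barrier C[7]=3→3c, D[8]=3 ok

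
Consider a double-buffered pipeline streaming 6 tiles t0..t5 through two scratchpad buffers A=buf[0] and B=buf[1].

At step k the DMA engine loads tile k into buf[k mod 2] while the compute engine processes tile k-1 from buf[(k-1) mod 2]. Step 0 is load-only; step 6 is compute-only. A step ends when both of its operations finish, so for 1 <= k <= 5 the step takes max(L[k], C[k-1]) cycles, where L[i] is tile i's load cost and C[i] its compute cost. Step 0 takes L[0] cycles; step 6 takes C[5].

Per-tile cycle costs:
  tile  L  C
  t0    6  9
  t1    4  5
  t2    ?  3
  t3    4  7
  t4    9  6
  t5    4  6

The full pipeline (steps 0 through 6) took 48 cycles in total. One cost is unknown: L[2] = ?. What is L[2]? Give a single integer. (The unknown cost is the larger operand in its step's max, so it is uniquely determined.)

step 0 | dur = L[0]=6 = 6
step 1 | dur = max(L[1]=4, C[0]=9) = 9
step 2 | dur = max(L[2]=?, C[1]=5) = L[2]  (unknown; binding)
step 3 | dur = max(L[3]=4, C[2]=3) = 4
step 4 | dur = max(L[4]=9, C[3]=7) = 9
step 5 | dur = max(L[5]=4, C[4]=6) = 6
step 6 | dur = C[5]=6 = 6
sum of known step durations = 40
dur[2] = total - known = 48 - 40 = 8
L[2] is the binding max in step 2, so L[2] = dur[2] = 8

L[2] = 8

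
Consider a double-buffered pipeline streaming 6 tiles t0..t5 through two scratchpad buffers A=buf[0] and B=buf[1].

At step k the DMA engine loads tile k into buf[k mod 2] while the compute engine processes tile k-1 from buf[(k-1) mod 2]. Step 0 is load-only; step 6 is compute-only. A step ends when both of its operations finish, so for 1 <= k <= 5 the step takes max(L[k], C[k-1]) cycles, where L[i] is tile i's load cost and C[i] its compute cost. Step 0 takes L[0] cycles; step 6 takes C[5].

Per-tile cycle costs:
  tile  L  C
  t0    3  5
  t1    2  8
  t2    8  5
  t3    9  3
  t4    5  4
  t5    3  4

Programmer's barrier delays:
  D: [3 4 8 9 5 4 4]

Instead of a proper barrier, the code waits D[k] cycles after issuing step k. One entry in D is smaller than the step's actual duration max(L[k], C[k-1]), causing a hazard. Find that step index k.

step 0: need L[0]=3 = 3; D[0]=3 ok
step 1: need max(L[1]=2,C[0]=5) = 5; D[1]=4 SHORT
step 2: need max(L[2]=8,C[1]=8) = 8; D[2]=8 ok
step 3: need max(L[3]=9,C[2]=5) = 9; D[3]=9 ok
step 4: need max(L[4]=5,C[3]=3) = 5; D[4]=5 ok
step 5: need max(L[5]=3,C[4]=4) = 4; D[5]=4 ok
step 6: need C[5]=4 = 4; D[6]=4 ok

hazard at step 1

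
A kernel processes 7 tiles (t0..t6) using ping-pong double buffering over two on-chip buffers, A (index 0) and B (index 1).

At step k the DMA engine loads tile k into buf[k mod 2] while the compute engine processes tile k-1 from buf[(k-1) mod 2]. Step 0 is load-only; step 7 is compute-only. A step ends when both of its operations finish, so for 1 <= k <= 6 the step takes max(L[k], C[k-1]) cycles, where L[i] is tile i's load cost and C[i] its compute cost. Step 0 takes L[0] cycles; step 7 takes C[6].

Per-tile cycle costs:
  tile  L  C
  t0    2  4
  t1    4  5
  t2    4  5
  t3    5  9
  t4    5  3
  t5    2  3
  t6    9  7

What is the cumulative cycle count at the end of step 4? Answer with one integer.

[0] DMA t0→A (2c) ∥ CU idle ⇒ 2c, clock 2
[1] DMA t1→B (4c) ∥ CU A:t0 (4c) ⇒ 4c, clock 6
[2] DMA t2→A (4c) ∥ CU B:t1 (5c) ⇒ 5c, clock 11
[3] DMA t3→B (5c) ∥ CU A:t2 (5c) ⇒ 5c, clock 16
[4] DMA t4→A (5c) ∥ CU B:t3 (9c) ⇒ 9c, clock 25
[5] DMA t5→B (2c) ∥ CU A:t4 (3c) ⇒ 3c, clock 28
[6] DMA t6→A (9c) ∥ CU B:t5 (3c) ⇒ 9c, clock 37
[7] DMA idle ∥ CU A:t6 (7c) ⇒ 7c, clock 44

end_cycle[4] = 25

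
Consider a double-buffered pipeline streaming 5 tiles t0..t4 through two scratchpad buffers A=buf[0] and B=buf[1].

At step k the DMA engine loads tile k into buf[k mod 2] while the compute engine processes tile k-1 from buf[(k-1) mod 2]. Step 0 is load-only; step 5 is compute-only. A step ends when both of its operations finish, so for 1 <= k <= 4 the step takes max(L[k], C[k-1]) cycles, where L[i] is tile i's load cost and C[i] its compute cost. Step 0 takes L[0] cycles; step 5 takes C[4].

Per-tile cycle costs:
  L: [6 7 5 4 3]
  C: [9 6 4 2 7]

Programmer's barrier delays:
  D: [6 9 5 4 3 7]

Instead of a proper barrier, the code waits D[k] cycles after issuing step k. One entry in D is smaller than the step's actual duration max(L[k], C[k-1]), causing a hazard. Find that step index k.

hazard at step 2

step 0: need L[0]=6 = 6; D[0]=6 ok
step 1: need max(L[1]=7,C[0]=9) = 9; D[1]=9 ok
step 2: need max(L[2]=5,C[1]=6) = 6; D[2]=5 SHORT
step 3: need max(L[3]=4,C[2]=4) = 4; D[3]=4 ok
step 4: need max(L[4]=3,C[3]=2) = 3; D[4]=3 ok
step 5: need C[4]=7 = 7; D[5]=7 ok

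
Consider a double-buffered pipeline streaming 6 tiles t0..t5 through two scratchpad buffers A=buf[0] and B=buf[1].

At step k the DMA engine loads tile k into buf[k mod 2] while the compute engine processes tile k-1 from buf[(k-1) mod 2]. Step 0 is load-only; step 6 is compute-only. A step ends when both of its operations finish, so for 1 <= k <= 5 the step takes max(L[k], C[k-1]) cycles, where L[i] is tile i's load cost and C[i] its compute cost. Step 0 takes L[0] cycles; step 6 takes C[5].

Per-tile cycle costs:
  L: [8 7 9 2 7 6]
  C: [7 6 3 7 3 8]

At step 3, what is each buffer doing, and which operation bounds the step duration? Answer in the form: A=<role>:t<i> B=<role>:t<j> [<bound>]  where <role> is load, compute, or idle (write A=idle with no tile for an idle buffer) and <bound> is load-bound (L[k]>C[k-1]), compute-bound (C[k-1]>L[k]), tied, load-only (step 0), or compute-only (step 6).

k=0 load=t0/8c comp=- wait=8 total=8
k=1 load=t1/7c comp=t0/7c wait=7 total=15
k=2 load=t2/9c comp=t1/6c wait=9 total=24
k=3 load=t3/2c comp=t2/3c wait=3 total=27
k=4 load=t4/7c comp=t3/7c wait=7 total=34
k=5 load=t5/6c comp=t4/3c wait=6 total=40
k=6 load=- comp=t5/8c wait=8 total=48

step 3: A=compute:t2 B=load:t3 [compute-bound]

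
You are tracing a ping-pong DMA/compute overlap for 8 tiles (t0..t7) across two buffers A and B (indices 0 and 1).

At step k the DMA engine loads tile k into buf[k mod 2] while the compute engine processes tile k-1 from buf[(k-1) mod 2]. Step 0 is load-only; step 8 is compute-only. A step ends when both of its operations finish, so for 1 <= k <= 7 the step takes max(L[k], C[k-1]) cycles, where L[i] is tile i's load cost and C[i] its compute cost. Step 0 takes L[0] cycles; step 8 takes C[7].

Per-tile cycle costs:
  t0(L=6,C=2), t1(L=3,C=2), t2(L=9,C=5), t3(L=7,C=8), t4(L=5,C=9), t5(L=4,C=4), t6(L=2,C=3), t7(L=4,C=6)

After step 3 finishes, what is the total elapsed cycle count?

k=0 load=t0/6c comp=- wait=6 total=6
k=1 load=t1/3c comp=t0/2c wait=3 total=9
k=2 load=t2/9c comp=t1/2c wait=9 total=18
k=3 load=t3/7c comp=t2/5c wait=7 total=25
k=4 load=t4/5c comp=t3/8c wait=8 total=33
k=5 load=t5/4c comp=t4/9c wait=9 total=42
k=6 load=t6/2c comp=t5/4c wait=4 total=46
k=7 load=t7/4c comp=t6/3c wait=4 total=50
k=8 load=- comp=t7/6c wait=6 total=56

end_cycle[3] = 25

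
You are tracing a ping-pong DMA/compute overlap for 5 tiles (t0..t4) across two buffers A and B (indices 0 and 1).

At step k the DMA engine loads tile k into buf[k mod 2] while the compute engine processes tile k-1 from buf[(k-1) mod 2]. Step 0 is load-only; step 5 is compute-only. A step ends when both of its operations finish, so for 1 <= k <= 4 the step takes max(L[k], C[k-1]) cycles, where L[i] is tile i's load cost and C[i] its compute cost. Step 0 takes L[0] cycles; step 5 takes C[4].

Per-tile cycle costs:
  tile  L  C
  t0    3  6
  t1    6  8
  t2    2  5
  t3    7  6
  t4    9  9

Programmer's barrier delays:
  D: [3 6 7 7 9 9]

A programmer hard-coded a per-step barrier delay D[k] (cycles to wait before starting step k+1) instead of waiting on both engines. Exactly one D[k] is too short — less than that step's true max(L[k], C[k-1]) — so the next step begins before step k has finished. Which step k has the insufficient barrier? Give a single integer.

step 0: need L[0]=3 = 3; D[0]=3 ok
step 1: need max(L[1]=6,C[0]=6) = 6; D[1]=6 ok
step 2: need max(L[2]=2,C[1]=8) = 8; D[2]=7 SHORT
step 3: need max(L[3]=7,C[2]=5) = 7; D[3]=7 ok
step 4: need max(L[4]=9,C[3]=6) = 9; D[4]=9 ok
step 5: need C[4]=9 = 9; D[5]=9 ok

hazard at step 2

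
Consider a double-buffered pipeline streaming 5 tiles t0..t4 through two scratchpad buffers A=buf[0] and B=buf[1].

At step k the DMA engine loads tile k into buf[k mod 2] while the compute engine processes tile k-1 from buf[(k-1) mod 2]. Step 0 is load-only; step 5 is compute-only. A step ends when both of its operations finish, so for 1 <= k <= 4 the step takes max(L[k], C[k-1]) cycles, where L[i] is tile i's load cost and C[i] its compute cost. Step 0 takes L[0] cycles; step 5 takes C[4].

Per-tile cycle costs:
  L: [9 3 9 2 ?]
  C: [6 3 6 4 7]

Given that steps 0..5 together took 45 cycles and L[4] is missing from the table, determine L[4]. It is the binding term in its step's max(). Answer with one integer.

step 0 = dur = L[0]=9 = 9
step 1 = dur = max(L[1]=3, C[0]=6) = 6
step 2 = dur = max(L[2]=9, C[1]=3) = 9
step 3 = dur = max(L[3]=2, C[2]=6) = 6
step 4 = dur = max(L[4]=?, C[3]=4) = L[4]  (unknown; binding)
step 5 = dur = C[4]=7 = 7
sum of known step durations = 37
dur[4] = total - known = 45 - 37 = 8
L[4] is the binding max in step 4, so L[4] = dur[4] = 8

L[4] = 8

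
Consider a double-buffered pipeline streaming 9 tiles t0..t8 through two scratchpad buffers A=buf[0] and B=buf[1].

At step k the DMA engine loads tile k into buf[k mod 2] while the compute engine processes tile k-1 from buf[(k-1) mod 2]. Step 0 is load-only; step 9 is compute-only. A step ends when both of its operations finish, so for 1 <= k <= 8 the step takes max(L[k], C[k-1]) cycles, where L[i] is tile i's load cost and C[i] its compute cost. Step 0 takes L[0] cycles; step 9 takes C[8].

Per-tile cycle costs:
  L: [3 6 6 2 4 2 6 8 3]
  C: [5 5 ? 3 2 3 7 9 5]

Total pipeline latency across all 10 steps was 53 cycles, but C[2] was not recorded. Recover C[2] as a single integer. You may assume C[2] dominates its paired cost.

C[2] = 4

step 0 | dur = L[0]=3 = 3
step 1 | dur = max(L[1]=6, C[0]=5) = 6
step 2 | dur = max(L[2]=6, C[1]=5) = 6
step 3 | dur = max(L[3]=2, C[2]=?) = C[2]  (unknown; binding)
step 4 | dur = max(L[4]=4, C[3]=3) = 4
step 5 | dur = max(L[5]=2, C[4]=2) = 2
step 6 | dur = max(L[6]=6, C[5]=3) = 6
step 7 | dur = max(L[7]=8, C[6]=7) = 8
step 8 | dur = max(L[8]=3, C[7]=9) = 9
step 9 | dur = C[8]=5 = 5
sum of known step durations = 49
dur[3] = total - known = 53 - 49 = 4
C[2] is the binding max in step 3, so C[2] = dur[3] = 4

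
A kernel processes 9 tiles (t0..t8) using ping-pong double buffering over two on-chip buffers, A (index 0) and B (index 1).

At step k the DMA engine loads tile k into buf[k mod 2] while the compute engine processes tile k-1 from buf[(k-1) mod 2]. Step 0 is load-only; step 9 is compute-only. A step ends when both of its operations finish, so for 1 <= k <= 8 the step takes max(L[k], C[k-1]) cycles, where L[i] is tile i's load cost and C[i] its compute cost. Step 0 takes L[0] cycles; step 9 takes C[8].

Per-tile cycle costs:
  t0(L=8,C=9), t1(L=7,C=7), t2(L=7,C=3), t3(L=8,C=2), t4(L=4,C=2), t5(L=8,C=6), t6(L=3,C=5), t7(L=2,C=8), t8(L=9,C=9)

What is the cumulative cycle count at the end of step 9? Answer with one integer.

[0] DMA t0→A (8c) ∥ CU idle ⇒ 8c, clock 8
[1] DMA t1→B (7c) ∥ CU A:t0 (9c) ⇒ 9c, clock 17
[2] DMA t2→A (7c) ∥ CU B:t1 (7c) ⇒ 7c, clock 24
[3] DMA t3→B (8c) ∥ CU A:t2 (3c) ⇒ 8c, clock 32
[4] DMA t4→A (4c) ∥ CU B:t3 (2c) ⇒ 4c, clock 36
[5] DMA t5→B (8c) ∥ CU A:t4 (2c) ⇒ 8c, clock 44
[6] DMA t6→A (3c) ∥ CU B:t5 (6c) ⇒ 6c, clock 50
[7] DMA t7→B (2c) ∥ CU A:t6 (5c) ⇒ 5c, clock 55
[8] DMA t8→A (9c) ∥ CU B:t7 (8c) ⇒ 9c, clock 64
[9] DMA idle ∥ CU A:t8 (9c) ⇒ 9c, clock 73

end_cycle[9] = 73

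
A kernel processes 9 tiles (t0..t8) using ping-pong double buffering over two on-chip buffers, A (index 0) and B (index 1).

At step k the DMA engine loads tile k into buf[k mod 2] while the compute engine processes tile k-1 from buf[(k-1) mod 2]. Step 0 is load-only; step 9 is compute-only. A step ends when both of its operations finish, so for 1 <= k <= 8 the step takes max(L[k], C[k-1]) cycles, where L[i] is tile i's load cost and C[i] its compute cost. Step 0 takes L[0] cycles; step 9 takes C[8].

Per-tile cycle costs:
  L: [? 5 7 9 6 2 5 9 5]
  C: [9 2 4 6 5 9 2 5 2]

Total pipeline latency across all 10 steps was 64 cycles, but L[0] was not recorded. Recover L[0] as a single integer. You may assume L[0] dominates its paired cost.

L[0] = 3

step 0 → dur = L[0]=? = L[0]  (unknown; binding)
step 1 → dur = max(L[1]=5, C[0]=9) = 9
step 2 → dur = max(L[2]=7, C[1]=2) = 7
step 3 → dur = max(L[3]=9, C[2]=4) = 9
step 4 → dur = max(L[4]=6, C[3]=6) = 6
step 5 → dur = max(L[5]=2, C[4]=5) = 5
step 6 → dur = max(L[6]=5, C[5]=9) = 9
step 7 → dur = max(L[7]=9, C[6]=2) = 9
step 8 → dur = max(L[8]=5, C[7]=5) = 5
step 9 → dur = C[8]=2 = 2
sum of known step durations = 61
dur[0] = total - known = 64 - 61 = 3
L[0] is the binding max in step 0, so L[0] = dur[0] = 3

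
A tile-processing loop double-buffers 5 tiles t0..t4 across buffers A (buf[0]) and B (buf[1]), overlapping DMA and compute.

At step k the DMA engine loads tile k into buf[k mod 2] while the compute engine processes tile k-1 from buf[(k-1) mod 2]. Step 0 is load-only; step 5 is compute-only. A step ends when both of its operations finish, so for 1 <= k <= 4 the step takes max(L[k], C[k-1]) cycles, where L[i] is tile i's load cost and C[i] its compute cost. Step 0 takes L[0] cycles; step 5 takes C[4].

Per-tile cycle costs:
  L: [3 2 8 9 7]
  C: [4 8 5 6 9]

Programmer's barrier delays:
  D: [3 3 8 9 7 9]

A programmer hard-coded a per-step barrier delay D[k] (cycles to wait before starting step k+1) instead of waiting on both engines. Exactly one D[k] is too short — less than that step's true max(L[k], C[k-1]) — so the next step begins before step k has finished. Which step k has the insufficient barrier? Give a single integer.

hazard at step 1

k=0 barrier L[0]=3→3c, D[0]=3 ok
k=1 barrier max(L[1]=2,C[0]=4)→4c, D[1]=3 SHORT
k=2 barrier max(L[2]=8,C[1]=8)→8c, D[2]=8 ok
k=3 barrier max(L[3]=9,C[2]=5)→9c, D[3]=9 ok
k=4 barrier max(L[4]=7,C[3]=6)→7c, D[4]=7 ok
k=5 barrier C[4]=9→9c, D[5]=9 ok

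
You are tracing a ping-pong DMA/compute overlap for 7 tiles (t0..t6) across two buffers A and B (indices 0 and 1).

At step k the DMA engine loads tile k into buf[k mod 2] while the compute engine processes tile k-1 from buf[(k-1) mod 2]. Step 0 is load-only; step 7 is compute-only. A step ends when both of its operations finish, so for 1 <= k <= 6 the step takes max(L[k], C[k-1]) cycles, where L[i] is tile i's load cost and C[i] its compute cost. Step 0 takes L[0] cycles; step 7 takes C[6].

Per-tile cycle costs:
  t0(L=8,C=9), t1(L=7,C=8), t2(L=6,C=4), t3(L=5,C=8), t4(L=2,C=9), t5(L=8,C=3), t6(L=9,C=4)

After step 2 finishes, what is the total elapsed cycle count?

[0] DMA t0→A (8c) ∥ CU idle ⇒ 8c, clock 8
[1] DMA t1→B (7c) ∥ CU A:t0 (9c) ⇒ 9c, clock 17
[2] DMA t2→A (6c) ∥ CU B:t1 (8c) ⇒ 8c, clock 25
[3] DMA t3→B (5c) ∥ CU A:t2 (4c) ⇒ 5c, clock 30
[4] DMA t4→A (2c) ∥ CU B:t3 (8c) ⇒ 8c, clock 38
[5] DMA t5→B (8c) ∥ CU A:t4 (9c) ⇒ 9c, clock 47
[6] DMA t6→A (9c) ∥ CU B:t5 (3c) ⇒ 9c, clock 56
[7] DMA idle ∥ CU A:t6 (4c) ⇒ 4c, clock 60

end_cycle[2] = 25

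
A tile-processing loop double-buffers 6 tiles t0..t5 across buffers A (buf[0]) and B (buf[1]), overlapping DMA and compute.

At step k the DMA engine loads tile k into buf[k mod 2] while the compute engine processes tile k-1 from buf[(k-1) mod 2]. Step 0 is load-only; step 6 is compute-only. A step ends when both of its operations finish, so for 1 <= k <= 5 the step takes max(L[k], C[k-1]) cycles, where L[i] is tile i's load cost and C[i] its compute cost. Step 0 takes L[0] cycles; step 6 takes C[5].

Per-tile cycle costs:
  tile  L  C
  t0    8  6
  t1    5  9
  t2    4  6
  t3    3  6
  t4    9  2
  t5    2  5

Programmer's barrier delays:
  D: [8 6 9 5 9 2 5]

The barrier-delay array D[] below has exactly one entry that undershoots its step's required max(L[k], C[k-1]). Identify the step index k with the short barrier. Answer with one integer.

hazard at step 3

[0] required=L[0]=8=8 vs D=8 ok
[1] required=max(L[1]=5,C[0]=6)=6 vs D=6 ok
[2] required=max(L[2]=4,C[1]=9)=9 vs D=9 ok
[3] required=max(L[3]=3,C[2]=6)=6 vs D=5 SHORT
[4] required=max(L[4]=9,C[3]=6)=9 vs D=9 ok
[5] required=max(L[5]=2,C[4]=2)=2 vs D=2 ok
[6] required=C[5]=5=5 vs D=5 ok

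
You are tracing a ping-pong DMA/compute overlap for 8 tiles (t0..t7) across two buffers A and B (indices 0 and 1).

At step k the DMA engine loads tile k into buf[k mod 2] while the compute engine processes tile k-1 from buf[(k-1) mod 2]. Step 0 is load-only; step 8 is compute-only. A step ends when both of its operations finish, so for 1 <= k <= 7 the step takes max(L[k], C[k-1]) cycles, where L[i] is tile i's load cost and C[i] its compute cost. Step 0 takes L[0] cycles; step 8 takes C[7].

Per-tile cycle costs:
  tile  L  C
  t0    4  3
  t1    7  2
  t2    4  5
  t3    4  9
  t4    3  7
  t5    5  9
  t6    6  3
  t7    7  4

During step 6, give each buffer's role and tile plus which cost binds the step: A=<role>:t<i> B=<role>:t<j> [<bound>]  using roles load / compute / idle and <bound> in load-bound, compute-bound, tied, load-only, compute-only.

[0] DMA t0→A (4c) ∥ CU idle ⇒ 4c, clock 4
[1] DMA t1→B (7c) ∥ CU A:t0 (3c) ⇒ 7c, clock 11
[2] DMA t2→A (4c) ∥ CU B:t1 (2c) ⇒ 4c, clock 15
[3] DMA t3→B (4c) ∥ CU A:t2 (5c) ⇒ 5c, clock 20
[4] DMA t4→A (3c) ∥ CU B:t3 (9c) ⇒ 9c, clock 29
[5] DMA t5→B (5c) ∥ CU A:t4 (7c) ⇒ 7c, clock 36
[6] DMA t6→A (6c) ∥ CU B:t5 (9c) ⇒ 9c, clock 45
[7] DMA t7→B (7c) ∥ CU A:t6 (3c) ⇒ 7c, clock 52
[8] DMA idle ∥ CU B:t7 (4c) ⇒ 4c, clock 56

step 6: A=load:t6 B=compute:t5 [compute-bound]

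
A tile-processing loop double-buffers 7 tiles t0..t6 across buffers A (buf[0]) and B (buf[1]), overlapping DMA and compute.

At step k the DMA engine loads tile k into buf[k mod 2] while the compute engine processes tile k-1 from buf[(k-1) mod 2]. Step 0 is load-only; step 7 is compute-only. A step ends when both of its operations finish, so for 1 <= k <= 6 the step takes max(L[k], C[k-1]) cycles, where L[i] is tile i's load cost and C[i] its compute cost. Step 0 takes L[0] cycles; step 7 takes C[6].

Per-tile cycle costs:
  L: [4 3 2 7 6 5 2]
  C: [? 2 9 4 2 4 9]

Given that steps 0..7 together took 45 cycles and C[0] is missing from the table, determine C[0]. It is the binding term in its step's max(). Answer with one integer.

C[0] = 6

step 0 = dur = L[0]=4 = 4
step 1 = dur = max(L[1]=3, C[0]=?) = C[0]  (unknown; binding)
step 2 = dur = max(L[2]=2, C[1]=2) = 2
step 3 = dur = max(L[3]=7, C[2]=9) = 9
step 4 = dur = max(L[4]=6, C[3]=4) = 6
step 5 = dur = max(L[5]=5, C[4]=2) = 5
step 6 = dur = max(L[6]=2, C[5]=4) = 4
step 7 = dur = C[6]=9 = 9
sum of known step durations = 39
dur[1] = total - known = 45 - 39 = 6
C[0] is the binding max in step 1, so C[0] = dur[1] = 6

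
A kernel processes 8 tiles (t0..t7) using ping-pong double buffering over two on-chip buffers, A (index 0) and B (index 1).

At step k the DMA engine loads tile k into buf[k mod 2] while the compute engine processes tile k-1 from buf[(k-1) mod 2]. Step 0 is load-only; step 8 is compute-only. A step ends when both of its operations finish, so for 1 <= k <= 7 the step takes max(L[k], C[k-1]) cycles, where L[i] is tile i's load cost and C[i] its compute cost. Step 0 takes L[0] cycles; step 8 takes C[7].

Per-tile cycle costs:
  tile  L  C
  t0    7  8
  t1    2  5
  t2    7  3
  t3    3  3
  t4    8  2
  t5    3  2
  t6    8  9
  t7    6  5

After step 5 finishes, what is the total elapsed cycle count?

end_cycle[5] = 36

step 0: L[0]=7 → dur=7, Σ=7 | A=load:t0 B=idle [load-only]
step 1: L[1]=2 C[0]=8 → dur=8, Σ=15 | A=compute:t0 B=load:t1 [compute-bound]
step 2: L[2]=7 C[1]=5 → dur=7, Σ=22 | A=load:t2 B=compute:t1 [load-bound]
step 3: L[3]=3 C[2]=3 → dur=3, Σ=25 | A=compute:t2 B=load:t3 [tied]
step 4: L[4]=8 C[3]=3 → dur=8, Σ=33 | A=load:t4 B=compute:t3 [load-bound]
step 5: L[5]=3 C[4]=2 → dur=3, Σ=36 | A=compute:t4 B=load:t5 [load-bound]
step 6: L[6]=8 C[5]=2 → dur=8, Σ=44 | A=load:t6 B=compute:t5 [load-bound]
step 7: L[7]=6 C[6]=9 → dur=9, Σ=53 | A=compute:t6 B=load:t7 [compute-bound]
step 8: C[7]=5 → dur=5, Σ=58 | A=idle B=compute:t7 [compute-only]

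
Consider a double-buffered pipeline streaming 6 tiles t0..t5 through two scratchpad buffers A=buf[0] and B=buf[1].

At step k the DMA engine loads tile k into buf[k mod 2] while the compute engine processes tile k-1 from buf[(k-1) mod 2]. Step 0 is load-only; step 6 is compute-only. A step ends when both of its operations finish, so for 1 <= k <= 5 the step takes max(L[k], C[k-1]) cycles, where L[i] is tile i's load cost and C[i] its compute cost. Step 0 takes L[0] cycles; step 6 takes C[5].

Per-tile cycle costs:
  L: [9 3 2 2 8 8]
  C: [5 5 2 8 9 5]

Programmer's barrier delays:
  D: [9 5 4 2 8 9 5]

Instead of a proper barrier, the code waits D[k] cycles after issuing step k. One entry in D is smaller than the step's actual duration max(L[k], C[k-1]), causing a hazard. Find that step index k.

hazard at step 2

k=0 barrier L[0]=9→9c, D[0]=9 ok
k=1 barrier max(L[1]=3,C[0]=5)→5c, D[1]=5 ok
k=2 barrier max(L[2]=2,C[1]=5)→5c, D[2]=4 SHORT
k=3 barrier max(L[3]=2,C[2]=2)→2c, D[3]=2 ok
k=4 barrier max(L[4]=8,C[3]=8)→8c, D[4]=8 ok
k=5 barrier max(L[5]=8,C[4]=9)→9c, D[5]=9 ok
k=6 barrier C[5]=5→5c, D[6]=5 ok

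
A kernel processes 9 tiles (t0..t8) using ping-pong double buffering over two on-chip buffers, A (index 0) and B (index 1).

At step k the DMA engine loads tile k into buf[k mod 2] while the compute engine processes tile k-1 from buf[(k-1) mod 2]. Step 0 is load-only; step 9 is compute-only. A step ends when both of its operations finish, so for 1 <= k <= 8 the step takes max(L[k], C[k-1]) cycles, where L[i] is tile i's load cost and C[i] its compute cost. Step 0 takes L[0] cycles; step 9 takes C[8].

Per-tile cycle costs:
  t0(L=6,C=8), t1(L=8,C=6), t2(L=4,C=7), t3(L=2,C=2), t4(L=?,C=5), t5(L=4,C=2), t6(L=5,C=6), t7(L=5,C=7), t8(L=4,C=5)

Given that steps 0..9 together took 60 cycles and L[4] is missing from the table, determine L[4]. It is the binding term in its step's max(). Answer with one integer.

L[4] = 5

step 0: dur = L[0]=6 = 6
step 1: dur = max(L[1]=8, C[0]=8) = 8
step 2: dur = max(L[2]=4, C[1]=6) = 6
step 3: dur = max(L[3]=2, C[2]=7) = 7
step 4: dur = max(L[4]=?, C[3]=2) = L[4]  (unknown; binding)
step 5: dur = max(L[5]=4, C[4]=5) = 5
step 6: dur = max(L[6]=5, C[5]=2) = 5
step 7: dur = max(L[7]=5, C[6]=6) = 6
step 8: dur = max(L[8]=4, C[7]=7) = 7
step 9: dur = C[8]=5 = 5
sum of known step durations = 55
dur[4] = total - known = 60 - 55 = 5
L[4] is the binding max in step 4, so L[4] = dur[4] = 5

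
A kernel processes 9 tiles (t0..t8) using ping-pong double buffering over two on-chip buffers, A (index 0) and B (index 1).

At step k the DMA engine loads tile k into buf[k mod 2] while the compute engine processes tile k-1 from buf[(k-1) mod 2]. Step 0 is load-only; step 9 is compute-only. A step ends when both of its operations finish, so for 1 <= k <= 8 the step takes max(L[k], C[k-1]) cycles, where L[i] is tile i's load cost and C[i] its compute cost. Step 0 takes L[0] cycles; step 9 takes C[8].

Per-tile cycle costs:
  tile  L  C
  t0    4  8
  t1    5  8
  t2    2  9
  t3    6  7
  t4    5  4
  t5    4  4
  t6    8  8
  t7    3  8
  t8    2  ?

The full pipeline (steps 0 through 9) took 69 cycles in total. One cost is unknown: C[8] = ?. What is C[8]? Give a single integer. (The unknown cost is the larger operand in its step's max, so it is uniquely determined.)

C[8] = 5

step 0 = dur = L[0]=4 = 4
step 1 = dur = max(L[1]=5, C[0]=8) = 8
step 2 = dur = max(L[2]=2, C[1]=8) = 8
step 3 = dur = max(L[3]=6, C[2]=9) = 9
step 4 = dur = max(L[4]=5, C[3]=7) = 7
step 5 = dur = max(L[5]=4, C[4]=4) = 4
step 6 = dur = max(L[6]=8, C[5]=4) = 8
step 7 = dur = max(L[7]=3, C[6]=8) = 8
step 8 = dur = max(L[8]=2, C[7]=8) = 8
step 9 = dur = C[8]=? = C[8]  (unknown; binding)
sum of known step durations = 64
dur[9] = total - known = 69 - 64 = 5
C[8] is the binding max in step 9, so C[8] = dur[9] = 5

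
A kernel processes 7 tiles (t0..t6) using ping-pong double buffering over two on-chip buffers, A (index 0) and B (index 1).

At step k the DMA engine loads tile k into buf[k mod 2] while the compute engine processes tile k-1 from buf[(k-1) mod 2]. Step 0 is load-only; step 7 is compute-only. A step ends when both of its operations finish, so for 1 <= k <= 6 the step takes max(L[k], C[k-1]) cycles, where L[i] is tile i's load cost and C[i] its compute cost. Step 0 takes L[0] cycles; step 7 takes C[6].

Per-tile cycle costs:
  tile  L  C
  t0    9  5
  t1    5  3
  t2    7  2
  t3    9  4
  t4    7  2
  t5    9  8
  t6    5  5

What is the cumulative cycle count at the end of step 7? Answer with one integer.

  0. 9=9c; end=9; A:t0 B:-
  1. max(5,5)=5c; end=14; A:t0 B:t1
  2. max(7,3)=7c; end=21; A:t2 B:t1
  3. max(9,2)=9c; end=30; A:t2 B:t3
  4. max(7,4)=7c; end=37; A:t4 B:t3
  5. max(9,2)=9c; end=46; A:t4 B:t5
  6. max(5,8)=8c; end=54; A:t6 B:t5
  7. 5=5c; end=59; A:t6 B:t5

end_cycle[7] = 59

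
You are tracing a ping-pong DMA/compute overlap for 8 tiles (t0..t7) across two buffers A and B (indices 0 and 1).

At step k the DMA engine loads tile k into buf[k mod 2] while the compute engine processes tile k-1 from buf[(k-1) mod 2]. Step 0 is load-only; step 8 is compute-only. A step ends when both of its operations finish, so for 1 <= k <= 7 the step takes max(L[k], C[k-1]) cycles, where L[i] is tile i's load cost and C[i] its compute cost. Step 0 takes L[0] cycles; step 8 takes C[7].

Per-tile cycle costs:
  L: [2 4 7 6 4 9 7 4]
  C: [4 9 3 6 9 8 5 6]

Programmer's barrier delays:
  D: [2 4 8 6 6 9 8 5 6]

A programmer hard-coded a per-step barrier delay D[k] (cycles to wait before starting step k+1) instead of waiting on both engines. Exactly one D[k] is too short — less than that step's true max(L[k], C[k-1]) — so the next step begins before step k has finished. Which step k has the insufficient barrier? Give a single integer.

[0] required=L[0]=2=2 vs D=2 ok
[1] required=max(L[1]=4,C[0]=4)=4 vs D=4 ok
[2] required=max(L[2]=7,C[1]=9)=9 vs D=8 SHORT
[3] required=max(L[3]=6,C[2]=3)=6 vs D=6 ok
[4] required=max(L[4]=4,C[3]=6)=6 vs D=6 ok
[5] required=max(L[5]=9,C[4]=9)=9 vs D=9 ok
[6] required=max(L[6]=7,C[5]=8)=8 vs D=8 ok
[7] required=max(L[7]=4,C[6]=5)=5 vs D=5 ok
[8] required=C[7]=6=6 vs D=6 ok

hazard at step 2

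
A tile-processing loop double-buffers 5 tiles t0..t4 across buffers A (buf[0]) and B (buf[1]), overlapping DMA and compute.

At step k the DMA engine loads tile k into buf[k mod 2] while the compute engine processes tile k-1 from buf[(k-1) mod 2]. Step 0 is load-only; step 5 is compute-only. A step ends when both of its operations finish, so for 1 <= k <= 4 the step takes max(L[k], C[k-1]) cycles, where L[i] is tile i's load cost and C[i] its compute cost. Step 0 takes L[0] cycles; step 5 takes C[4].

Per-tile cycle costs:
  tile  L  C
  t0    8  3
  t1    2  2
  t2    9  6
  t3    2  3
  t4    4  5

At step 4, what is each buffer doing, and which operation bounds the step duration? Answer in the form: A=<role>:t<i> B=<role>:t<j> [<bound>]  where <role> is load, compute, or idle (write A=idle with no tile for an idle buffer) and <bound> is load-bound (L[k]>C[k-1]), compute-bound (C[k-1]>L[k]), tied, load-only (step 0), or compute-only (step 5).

step 4: A=load:t4 B=compute:t3 [load-bound]

[0] DMA t0→A (8c) ∥ CU idle ⇒ 8c, clock 8
[1] DMA t1→B (2c) ∥ CU A:t0 (3c) ⇒ 3c, clock 11
[2] DMA t2→A (9c) ∥ CU B:t1 (2c) ⇒ 9c, clock 20
[3] DMA t3→B (2c) ∥ CU A:t2 (6c) ⇒ 6c, clock 26
[4] DMA t4→A (4c) ∥ CU B:t3 (3c) ⇒ 4c, clock 30
[5] DMA idle ∥ CU A:t4 (5c) ⇒ 5c, clock 35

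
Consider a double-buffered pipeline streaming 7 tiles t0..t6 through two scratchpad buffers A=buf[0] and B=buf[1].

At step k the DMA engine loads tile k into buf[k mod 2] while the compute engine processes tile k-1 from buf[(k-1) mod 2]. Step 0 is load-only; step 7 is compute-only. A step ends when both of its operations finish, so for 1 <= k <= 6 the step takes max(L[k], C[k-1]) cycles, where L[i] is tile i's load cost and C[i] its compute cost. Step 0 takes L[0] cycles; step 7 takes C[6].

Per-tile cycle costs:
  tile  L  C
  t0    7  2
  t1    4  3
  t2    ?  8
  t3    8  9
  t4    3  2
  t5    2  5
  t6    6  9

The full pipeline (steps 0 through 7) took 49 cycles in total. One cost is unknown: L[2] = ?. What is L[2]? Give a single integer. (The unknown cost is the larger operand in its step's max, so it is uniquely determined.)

step 0 → dur = L[0]=7 = 7
step 1 → dur = max(L[1]=4, C[0]=2) = 4
step 2 → dur = max(L[2]=?, C[1]=3) = L[2]  (unknown; binding)
step 3 → dur = max(L[3]=8, C[2]=8) = 8
step 4 → dur = max(L[4]=3, C[3]=9) = 9
step 5 → dur = max(L[5]=2, C[4]=2) = 2
step 6 → dur = max(L[6]=6, C[5]=5) = 6
step 7 → dur = C[6]=9 = 9
sum of known step durations = 45
dur[2] = total - known = 49 - 45 = 4
L[2] is the binding max in step 2, so L[2] = dur[2] = 4

L[2] = 4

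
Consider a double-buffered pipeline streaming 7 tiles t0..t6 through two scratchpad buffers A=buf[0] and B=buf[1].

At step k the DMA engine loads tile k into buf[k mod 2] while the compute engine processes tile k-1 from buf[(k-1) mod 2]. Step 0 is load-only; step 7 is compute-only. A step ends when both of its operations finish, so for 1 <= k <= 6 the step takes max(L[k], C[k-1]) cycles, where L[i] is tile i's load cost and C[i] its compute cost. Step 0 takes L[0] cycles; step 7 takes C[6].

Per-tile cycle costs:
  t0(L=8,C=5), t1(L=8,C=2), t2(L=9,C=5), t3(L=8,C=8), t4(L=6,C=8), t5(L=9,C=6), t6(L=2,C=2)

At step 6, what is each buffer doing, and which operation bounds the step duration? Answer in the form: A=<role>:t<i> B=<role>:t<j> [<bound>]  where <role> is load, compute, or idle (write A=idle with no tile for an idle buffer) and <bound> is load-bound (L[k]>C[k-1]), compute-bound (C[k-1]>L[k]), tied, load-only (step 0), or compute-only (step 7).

k=0 load=t0/8c comp=- wait=8 total=8
k=1 load=t1/8c comp=t0/5c wait=8 total=16
k=2 load=t2/9c comp=t1/2c wait=9 total=25
k=3 load=t3/8c comp=t2/5c wait=8 total=33
k=4 load=t4/6c comp=t3/8c wait=8 total=41
k=5 load=t5/9c comp=t4/8c wait=9 total=50
k=6 load=t6/2c comp=t5/6c wait=6 total=56
k=7 load=- comp=t6/2c wait=2 total=58

step 6: A=load:t6 B=compute:t5 [compute-bound]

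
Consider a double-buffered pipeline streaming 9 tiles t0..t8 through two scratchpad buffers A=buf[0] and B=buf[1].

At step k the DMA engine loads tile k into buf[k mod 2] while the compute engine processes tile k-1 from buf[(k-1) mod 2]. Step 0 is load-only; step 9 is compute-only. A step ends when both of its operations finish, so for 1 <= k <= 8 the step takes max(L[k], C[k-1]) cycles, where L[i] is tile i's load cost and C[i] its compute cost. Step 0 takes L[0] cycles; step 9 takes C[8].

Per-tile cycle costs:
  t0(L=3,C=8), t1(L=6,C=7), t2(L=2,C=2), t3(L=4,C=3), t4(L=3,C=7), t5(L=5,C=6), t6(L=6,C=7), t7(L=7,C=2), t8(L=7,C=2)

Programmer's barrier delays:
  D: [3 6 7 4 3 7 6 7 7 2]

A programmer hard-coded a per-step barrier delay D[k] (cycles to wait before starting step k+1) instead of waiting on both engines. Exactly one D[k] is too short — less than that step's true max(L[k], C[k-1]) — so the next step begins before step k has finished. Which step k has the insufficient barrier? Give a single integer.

hazard at step 1

[0] required=L[0]=3=3 vs D=3 ok
[1] required=max(L[1]=6,C[0]=8)=8 vs D=6 SHORT
[2] required=max(L[2]=2,C[1]=7)=7 vs D=7 ok
[3] required=max(L[3]=4,C[2]=2)=4 vs D=4 ok
[4] required=max(L[4]=3,C[3]=3)=3 vs D=3 ok
[5] required=max(L[5]=5,C[4]=7)=7 vs D=7 ok
[6] required=max(L[6]=6,C[5]=6)=6 vs D=6 ok
[7] required=max(L[7]=7,C[6]=7)=7 vs D=7 ok
[8] required=max(L[8]=7,C[7]=2)=7 vs D=7 ok
[9] required=C[8]=2=2 vs D=2 ok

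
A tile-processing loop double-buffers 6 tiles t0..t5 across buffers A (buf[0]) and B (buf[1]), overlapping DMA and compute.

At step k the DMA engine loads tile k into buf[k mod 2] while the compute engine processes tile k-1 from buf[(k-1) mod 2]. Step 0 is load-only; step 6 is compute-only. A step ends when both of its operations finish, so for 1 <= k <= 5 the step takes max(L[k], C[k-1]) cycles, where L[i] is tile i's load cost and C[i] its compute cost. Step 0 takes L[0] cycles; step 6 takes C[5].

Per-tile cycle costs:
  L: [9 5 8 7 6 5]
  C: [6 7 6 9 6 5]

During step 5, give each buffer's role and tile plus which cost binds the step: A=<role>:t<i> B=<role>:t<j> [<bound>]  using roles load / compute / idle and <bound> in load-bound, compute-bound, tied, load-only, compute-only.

step 5: A=compute:t4 B=load:t5 [compute-bound]

[0] DMA t0→A (9c) ∥ CU idle ⇒ 9c, clock 9
[1] DMA t1→B (5c) ∥ CU A:t0 (6c) ⇒ 6c, clock 15
[2] DMA t2→A (8c) ∥ CU B:t1 (7c) ⇒ 8c, clock 23
[3] DMA t3→B (7c) ∥ CU A:t2 (6c) ⇒ 7c, clock 30
[4] DMA t4→A (6c) ∥ CU B:t3 (9c) ⇒ 9c, clock 39
[5] DMA t5→B (5c) ∥ CU A:t4 (6c) ⇒ 6c, clock 45
[6] DMA idle ∥ CU B:t5 (5c) ⇒ 5c, clock 50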